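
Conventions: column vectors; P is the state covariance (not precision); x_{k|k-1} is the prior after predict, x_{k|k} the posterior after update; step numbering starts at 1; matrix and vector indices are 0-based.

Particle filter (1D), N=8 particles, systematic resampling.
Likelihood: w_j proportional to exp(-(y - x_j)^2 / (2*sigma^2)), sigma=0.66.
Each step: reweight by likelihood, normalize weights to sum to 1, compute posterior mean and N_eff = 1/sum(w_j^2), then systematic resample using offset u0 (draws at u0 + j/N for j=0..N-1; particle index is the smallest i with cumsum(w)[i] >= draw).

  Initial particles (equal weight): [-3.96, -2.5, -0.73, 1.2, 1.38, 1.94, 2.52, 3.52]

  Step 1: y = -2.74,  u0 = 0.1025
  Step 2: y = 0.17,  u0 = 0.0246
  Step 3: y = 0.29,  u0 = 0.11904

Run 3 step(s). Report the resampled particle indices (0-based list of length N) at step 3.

step 1: w=[0.1608, 0.8307, 0.0086, 0.0000, 0.0000, 0.0000, 0.0000, 0.0000]  mean=-2.7195  Neff=1.3968  idx=[0, 1, 1, 1, 1, 1, 1, 1]
step 2: w=[0.0000, 0.1429, 0.1429, 0.1429, 0.1429, 0.1429, 0.1429, 0.1429]  mean=-2.5000  Neff=7.0000  idx=[1, 2, 2, 3, 4, 5, 6, 7]
step 3: w=[0.1250, 0.1250, 0.1250, 0.1250, 0.1250, 0.1250, 0.1250, 0.1250]  mean=-2.5000  Neff=8.0000  idx=[0, 1, 2, 3, 4, 5, 6, 7]

resampled_idx = [0, 1, 2, 3, 4, 5, 6, 7]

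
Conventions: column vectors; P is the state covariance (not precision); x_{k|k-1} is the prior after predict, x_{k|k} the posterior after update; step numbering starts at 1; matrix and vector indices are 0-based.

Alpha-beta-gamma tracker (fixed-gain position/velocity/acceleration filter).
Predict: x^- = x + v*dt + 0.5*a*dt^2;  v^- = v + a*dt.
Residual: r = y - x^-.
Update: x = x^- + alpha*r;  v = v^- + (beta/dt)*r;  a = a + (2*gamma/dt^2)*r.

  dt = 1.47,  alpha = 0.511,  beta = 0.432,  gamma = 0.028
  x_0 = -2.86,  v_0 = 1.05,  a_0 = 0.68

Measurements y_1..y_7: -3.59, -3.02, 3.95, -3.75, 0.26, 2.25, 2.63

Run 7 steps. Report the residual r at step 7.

step 1: x_pred=-0.5818  r=-3.0082  x^+=-2.1190  v^+=1.1656  a^+=0.6020
step 2: x_pred=0.2449  r=-3.2649  x^+=-1.4235  v^+=1.0911  a^+=0.5174
step 3: x_pred=0.7395  r=3.2105  x^+=2.3801  v^+=2.7952  a^+=0.6006
step 4: x_pred=7.1380  r=-10.8880  x^+=1.5742  v^+=0.4784  a^+=0.3185
step 5: x_pred=2.6216  r=-2.3616  x^+=1.4148  v^+=0.2526  a^+=0.2573
step 6: x_pred=2.0640  r=0.1860  x^+=2.1591  v^+=0.6854  a^+=0.2621
step 7: x_pred=3.4498  r=-0.8198  x^+=3.0309  v^+=0.8298  a^+=0.2408

resid = -0.8198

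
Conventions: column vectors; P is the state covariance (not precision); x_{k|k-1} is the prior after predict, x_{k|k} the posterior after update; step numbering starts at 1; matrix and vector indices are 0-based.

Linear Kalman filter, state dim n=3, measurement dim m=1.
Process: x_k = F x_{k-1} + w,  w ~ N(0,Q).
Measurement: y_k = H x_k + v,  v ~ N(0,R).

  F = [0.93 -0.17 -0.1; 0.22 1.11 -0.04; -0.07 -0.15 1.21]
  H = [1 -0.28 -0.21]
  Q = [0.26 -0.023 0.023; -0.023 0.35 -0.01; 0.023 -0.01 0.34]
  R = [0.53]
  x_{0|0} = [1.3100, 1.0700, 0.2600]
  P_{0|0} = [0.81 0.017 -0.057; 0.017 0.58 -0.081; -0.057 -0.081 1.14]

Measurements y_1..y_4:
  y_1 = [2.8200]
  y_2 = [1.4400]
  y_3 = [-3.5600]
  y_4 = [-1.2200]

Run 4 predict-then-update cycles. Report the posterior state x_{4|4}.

step 1: x^-=[1.0104, 1.4655, 0.0624]  P^-=[0.9912 0.0666 -0.2041; 0.0666 1.1221 -0.3007; -0.2041 -0.3007 2.0655]  S=[1.7134]  K=[0.5927; -0.1077; -0.3232]  nu=[2.2330]  x^+=[2.3338, 1.2251, -0.6592]  P^+=[0.3894 0.1759 0.1240; 0.1759 1.1023 -0.3603; 0.1240 -0.3603 1.8866]
step 2: x^-=[2.0281, 1.8996, -1.1448]  P^-=[0.5566 0.0614 -0.0158; 0.0614 1.8457 -0.7631; -0.0158 -0.7631 3.2423]  S=[1.2568]  K=[0.4318; -0.2348; -0.3844]  nu=[-0.2966]  x^+=[1.9000, 1.9693, -1.0308]  P^+=[0.3222 0.1889 0.1928; 0.1889 1.7764 -0.8765; 0.1928 -0.8765 3.0567]
step 3: x^-=[1.5353, 2.6451, -1.6757]  P^-=[0.4952 -0.0122 0.0388; -0.0122 2.7259 -1.6102; 0.0388 -1.6102 5.1463]  S=[1.2671]  K=[0.3871; -0.3451; -0.4665]  nu=[-4.7066]  x^+=[-0.2867, 4.2696, 0.5199]  P^+=[0.3053 0.1571 0.2676; 0.1571 2.5749 -1.8142; 0.2676 -1.8142 4.8706]
step 4: x^-=[-1.0444, 4.6554, 0.0087]  P^-=[0.4861 -0.0975 0.1084; -0.0975 3.7783 -3.0722; 0.1084 -3.0722 8.1469]  S=[1.3194]  K=[0.3719; -0.3867; -0.5626]  nu=[1.1297]  x^+=[-0.6243, 4.2185, -0.6269]  P^+=[0.3036 0.0923 0.3844; 0.0923 3.5809 -3.3592; 0.3844 -3.3592 7.7293]

x_post = [-0.6243, 4.2185, -0.6269]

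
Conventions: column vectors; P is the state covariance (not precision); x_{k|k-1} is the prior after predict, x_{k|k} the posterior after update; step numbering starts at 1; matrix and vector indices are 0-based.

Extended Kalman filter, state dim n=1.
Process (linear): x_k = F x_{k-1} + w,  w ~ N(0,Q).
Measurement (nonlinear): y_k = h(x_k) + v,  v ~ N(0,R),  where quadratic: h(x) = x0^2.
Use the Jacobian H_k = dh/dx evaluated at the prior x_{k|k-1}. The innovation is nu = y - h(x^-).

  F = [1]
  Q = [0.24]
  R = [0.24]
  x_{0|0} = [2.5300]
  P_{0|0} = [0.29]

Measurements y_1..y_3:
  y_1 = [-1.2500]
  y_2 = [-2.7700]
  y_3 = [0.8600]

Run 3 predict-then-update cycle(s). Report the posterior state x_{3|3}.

step 1: x^-=[2.5300]  P^-=[0.5300]  H_jac=[5.0600]  S=[13.8099]  K=[0.1942]  nu=[-7.6509]  x^+=[1.0442]  P^+=[0.0092]
step 2: x^-=[1.0442]  P^-=[0.2492]  H_jac=[2.0885]  S=[1.3270]  K=[0.3922]  nu=[-3.8604]  x^+=[-0.4699]  P^+=[0.0451]
step 3: x^-=[-0.4699]  P^-=[0.2851]  H_jac=[-0.9398]  S=[0.4918]  K=[-0.5448]  nu=[0.6392]  x^+=[-0.8181]  P^+=[0.1391]

x_post = [-0.8181]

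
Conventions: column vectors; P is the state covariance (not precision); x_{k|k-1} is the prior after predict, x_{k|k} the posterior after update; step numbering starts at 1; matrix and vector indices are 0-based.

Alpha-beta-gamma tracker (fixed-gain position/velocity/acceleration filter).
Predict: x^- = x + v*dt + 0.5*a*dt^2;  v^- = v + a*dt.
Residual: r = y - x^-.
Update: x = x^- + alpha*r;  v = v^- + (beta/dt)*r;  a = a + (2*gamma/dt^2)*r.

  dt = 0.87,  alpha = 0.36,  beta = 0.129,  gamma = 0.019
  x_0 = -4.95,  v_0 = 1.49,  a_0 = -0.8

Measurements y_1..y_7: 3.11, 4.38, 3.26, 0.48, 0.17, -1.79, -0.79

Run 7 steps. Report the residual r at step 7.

step 1: x_pred=-3.9565  r=7.0665  x^+=-1.4125  v^+=1.8418  a^+=-0.4452
step 2: x_pred=0.0213  r=4.3587  x^+=1.5904  v^+=2.1007  a^+=-0.2264
step 3: x_pred=3.3324  r=-0.0724  x^+=3.3063  v^+=1.8930  a^+=-0.2300
step 4: x_pred=4.8662  r=-4.3862  x^+=3.2872  v^+=1.0425  a^+=-0.4502
step 5: x_pred=4.0238  r=-3.8538  x^+=2.6364  v^+=0.0794  a^+=-0.6437
step 6: x_pred=2.4619  r=-4.2519  x^+=0.9312  v^+=-1.1111  a^+=-0.8572
step 7: x_pred=-0.3599  r=-0.4301  x^+=-0.5147  v^+=-1.9206  a^+=-0.8788

resid = -0.4301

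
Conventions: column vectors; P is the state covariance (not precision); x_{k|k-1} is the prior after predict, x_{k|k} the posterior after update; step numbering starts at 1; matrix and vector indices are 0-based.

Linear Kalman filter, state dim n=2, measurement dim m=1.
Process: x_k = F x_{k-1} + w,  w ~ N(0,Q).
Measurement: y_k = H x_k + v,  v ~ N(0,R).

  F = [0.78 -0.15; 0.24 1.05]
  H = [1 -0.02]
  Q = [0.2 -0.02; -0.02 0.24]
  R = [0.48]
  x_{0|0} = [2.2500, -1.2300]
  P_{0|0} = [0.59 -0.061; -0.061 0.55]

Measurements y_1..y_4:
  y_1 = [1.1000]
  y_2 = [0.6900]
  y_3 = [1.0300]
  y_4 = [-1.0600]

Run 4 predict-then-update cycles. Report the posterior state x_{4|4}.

x_post = [-0.0625, 0.7507]

step 1: x^-=[1.9395, -0.7515]  P^-=[0.5856 -0.0439; -0.0439 0.8496]  S=[1.0677]  K=[0.5493; -0.0571]  nu=[-0.8545]  x^+=[1.4701, -0.7027]  P^+=[0.2635 -0.0105; -0.0105 0.8461]
step 2: x^-=[1.2521, -0.3850]  P^-=[0.3818 -0.1121; -0.1121 1.1828]  S=[0.8667]  K=[0.4431; -0.1567]  nu=[-0.5698]  x^+=[0.9996, -0.2958]  P^+=[0.2116 -0.0520; -0.0520 1.1615]
step 3: x^-=[0.8241, -0.0706]  P^-=[0.3671 -0.2040; -0.2040 1.5065]  S=[0.8558]  K=[0.4337; -0.2736]  nu=[0.2045]  x^+=[0.9128, -0.1266]  P^+=[0.2061 -0.1025; -0.1025 1.4425]
step 4: x^-=[0.7309, 0.0861]  P^-=[0.3818 -0.2888; -0.2888 1.7905]  S=[0.8741]  K=[0.4434; -0.3714]  nu=[-1.7892]  x^+=[-0.0625, 0.7507]  P^+=[0.2100 -0.1449; -0.1449 1.6700]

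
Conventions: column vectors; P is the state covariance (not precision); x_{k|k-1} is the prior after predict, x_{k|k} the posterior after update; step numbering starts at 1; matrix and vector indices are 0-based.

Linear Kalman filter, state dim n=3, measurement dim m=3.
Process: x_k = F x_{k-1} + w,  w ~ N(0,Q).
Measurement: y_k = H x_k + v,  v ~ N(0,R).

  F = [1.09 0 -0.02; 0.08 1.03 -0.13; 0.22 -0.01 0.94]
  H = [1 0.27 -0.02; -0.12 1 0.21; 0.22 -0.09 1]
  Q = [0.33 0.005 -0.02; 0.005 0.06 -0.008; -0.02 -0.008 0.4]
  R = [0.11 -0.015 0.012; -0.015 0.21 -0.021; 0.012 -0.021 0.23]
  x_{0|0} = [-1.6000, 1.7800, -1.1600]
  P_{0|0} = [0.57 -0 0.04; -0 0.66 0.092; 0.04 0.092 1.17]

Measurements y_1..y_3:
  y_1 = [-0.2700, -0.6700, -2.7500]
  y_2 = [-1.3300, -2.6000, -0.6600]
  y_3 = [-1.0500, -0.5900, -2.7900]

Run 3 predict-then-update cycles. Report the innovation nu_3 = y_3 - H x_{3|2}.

step 1: x^-=[-1.7208, 1.8562, -1.4602]  P^-=[1.0059 0.0501 0.1355; 0.0501 0.7581 -0.0567; 0.1355 -0.0567 1.4763]  S=[1.1941 0.1380 0.3033; 0.1380 1.0051 0.1402; 0.3033 0.1402 1.8290]  K=[0.8548 -0.1682 0.0638; 0.1667 0.7340 -0.1462; -0.1539 0.1397 0.8411]  nu=[0.9204, -2.4261, -0.7442]  x^+=[-0.5735, 0.3377, -2.5666]  P^+=[0.1073 -0.0369 0.0015; -0.0369 0.1555 -0.0249; 0.0015 -0.0249 0.1861]
step 2: x^-=[-0.5738, 0.6356, -2.5422]  P^-=[0.4575 -0.0263 0.0042; -0.0263 0.2294 -0.0629; 0.0042 -0.0629 0.5709]  S=[0.5708 -0.0372 0.0835; -0.0372 0.4508 -0.0019; 0.0835 -0.0019 0.8391]  K=[0.7742 -0.1140 0.0504; 0.1140 0.4954 -0.1167; -0.1376 0.1169 0.7022]  nu=[-0.9786, -2.7706, 2.0656]  x^+=[-0.9114, -1.0896, -1.2811]  P^+=[0.0943 -0.0253 0.0002; -0.0253 0.1061 -0.0207; 0.0002 -0.0207 0.1555]
step 3: x^-=[-0.9678, -1.0286, -1.3939]  P^-=[0.4421 -0.0144 0.0002; -0.0144 0.1772 -0.0523; 0.0002 -0.0523 0.5426]  S=[0.5580 -0.0383 0.0806; -0.0383 0.3990 0.0107; 0.0806 0.0107 0.8055]  K=[0.7720 -0.0961 0.0467; 0.1067 0.4340 -0.1051; -0.1357 0.1229 0.6914]  nu=[0.1676, 0.6152, -1.2758]  x^+=[-0.9571, -0.6097, -2.2231]  P^+=[0.0927 -0.0216 -0.0003; -0.0216 0.0931 -0.0189; -0.0003 -0.0189 0.1532]

innov = [0.1676, 0.6152, -1.2758]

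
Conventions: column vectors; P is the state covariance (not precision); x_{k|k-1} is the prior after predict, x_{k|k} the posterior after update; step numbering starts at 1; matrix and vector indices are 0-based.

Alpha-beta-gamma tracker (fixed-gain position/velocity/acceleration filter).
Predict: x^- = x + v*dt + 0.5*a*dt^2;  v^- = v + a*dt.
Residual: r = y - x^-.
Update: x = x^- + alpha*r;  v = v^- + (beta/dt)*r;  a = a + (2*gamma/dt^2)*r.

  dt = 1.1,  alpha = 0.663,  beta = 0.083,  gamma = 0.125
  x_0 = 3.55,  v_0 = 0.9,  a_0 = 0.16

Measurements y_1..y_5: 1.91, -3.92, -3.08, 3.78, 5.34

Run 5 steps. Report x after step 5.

step 1: x_pred=4.6368  r=-2.7268  x^+=2.8289  v^+=0.8703  a^+=-0.4034
step 2: x_pred=3.5422  r=-7.4622  x^+=-1.4053  v^+=-0.1365  a^+=-1.9452
step 3: x_pred=-2.7323  r=-0.3477  x^+=-2.9628  v^+=-2.3024  a^+=-2.0170
step 4: x_pred=-6.7158  r=10.4958  x^+=0.2429  v^+=-3.7292  a^+=0.1515
step 5: x_pred=-3.7675  r=9.1075  x^+=2.2708  v^+=-2.8753  a^+=2.0333

x_post = 2.2708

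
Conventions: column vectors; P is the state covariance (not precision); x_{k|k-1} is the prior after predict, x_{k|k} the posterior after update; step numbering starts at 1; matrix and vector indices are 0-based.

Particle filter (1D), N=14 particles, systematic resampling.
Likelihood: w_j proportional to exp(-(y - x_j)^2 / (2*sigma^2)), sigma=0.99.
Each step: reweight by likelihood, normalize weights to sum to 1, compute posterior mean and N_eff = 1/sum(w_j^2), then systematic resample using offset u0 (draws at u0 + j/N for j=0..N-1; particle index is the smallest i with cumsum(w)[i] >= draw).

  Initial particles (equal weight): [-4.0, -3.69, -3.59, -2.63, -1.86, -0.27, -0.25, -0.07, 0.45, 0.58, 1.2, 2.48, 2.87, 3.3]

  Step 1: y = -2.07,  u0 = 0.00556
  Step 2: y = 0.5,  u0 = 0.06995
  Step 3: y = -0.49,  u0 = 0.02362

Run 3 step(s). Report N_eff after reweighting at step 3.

N_eff = 13.2849

step 1: w=[0.0478, 0.0838, 0.0984, 0.2726, 0.3127, 0.0612, 0.0590, 0.0416, 0.0125, 0.0089, 0.0014, 0.0000, 0.0000, 0.0000]  mean=-2.1742  Neff=4.9929  idx=[0, 1, 2, 2, 3, 3, 3, 4, 4, 4, 4, 4, 5, 6]
step 2: w=[0.0000, 0.0001, 0.0001, 0.0001, 0.0037, 0.0037, 0.0037, 0.0324, 0.0324, 0.0324, 0.0324, 0.0324, 0.4101, 0.4165]  mean=-0.5466  Neff=2.8826  idx=[8, 11, 12, 12, 12, 12, 12, 12, 13, 13, 13, 13, 13, 13]
step 3: w=[0.0308, 0.0308, 0.0784, 0.0784, 0.0784, 0.0784, 0.0784, 0.0784, 0.0780, 0.0780, 0.0780, 0.0780, 0.0780, 0.0780]  mean=-0.3587  Neff=13.2849  idx=[0, 2, 3, 4, 5, 6, 6, 7, 8, 9, 10, 11, 12, 13]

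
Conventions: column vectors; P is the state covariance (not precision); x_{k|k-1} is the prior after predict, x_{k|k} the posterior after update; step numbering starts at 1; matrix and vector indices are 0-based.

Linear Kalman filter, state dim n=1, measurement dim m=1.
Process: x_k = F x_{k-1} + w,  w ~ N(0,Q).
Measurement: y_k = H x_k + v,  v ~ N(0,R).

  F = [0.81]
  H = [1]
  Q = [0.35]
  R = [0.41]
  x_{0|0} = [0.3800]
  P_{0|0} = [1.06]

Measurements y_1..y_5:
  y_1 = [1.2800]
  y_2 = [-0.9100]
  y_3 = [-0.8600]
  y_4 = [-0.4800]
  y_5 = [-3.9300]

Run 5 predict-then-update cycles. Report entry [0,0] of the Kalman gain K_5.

step 1: x^-=[0.3078]  P^-=[1.0455]  S=[1.4555]  K=[0.7183]  nu=[0.9722]  x^+=[1.0061]  P^+=[0.2945]
step 2: x^-=[0.8150]  P^-=[0.5432]  S=[0.9532]  K=[0.5699]  nu=[-1.7250]  x^+=[-0.1681]  P^+=[0.2337]
step 3: x^-=[-0.1361]  P^-=[0.5033]  S=[0.9133]  K=[0.5511]  nu=[-0.7239]  x^+=[-0.5350]  P^+=[0.2259]
step 4: x^-=[-0.4334]  P^-=[0.4982]  S=[0.9082]  K=[0.5486]  nu=[-0.0466]  x^+=[-0.4590]  P^+=[0.2249]
step 5: x^-=[-0.3718]  P^-=[0.4976]  S=[0.9076]  K=[0.5482]  nu=[-3.5582]  x^+=[-2.3225]  P^+=[0.2248]

K[0,0] = 0.5482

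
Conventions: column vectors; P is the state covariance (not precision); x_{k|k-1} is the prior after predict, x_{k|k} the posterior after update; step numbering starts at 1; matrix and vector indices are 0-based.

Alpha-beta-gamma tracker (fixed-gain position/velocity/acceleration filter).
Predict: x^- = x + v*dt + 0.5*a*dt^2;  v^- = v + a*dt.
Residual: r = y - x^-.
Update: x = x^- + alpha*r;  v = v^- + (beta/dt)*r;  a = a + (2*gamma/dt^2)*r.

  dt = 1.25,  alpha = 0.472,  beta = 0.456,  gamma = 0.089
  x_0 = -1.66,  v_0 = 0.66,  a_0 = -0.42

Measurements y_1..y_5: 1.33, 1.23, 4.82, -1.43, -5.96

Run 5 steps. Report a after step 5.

step 1: x_pred=-1.1631  r=2.4931  x^+=0.0136  v^+=1.0445  a^+=-0.1360
step 2: x_pred=1.2130  r=0.0170  x^+=1.2210  v^+=0.8807  a^+=-0.1340
step 3: x_pred=2.2172  r=2.6028  x^+=3.4457  v^+=1.6627  a^+=0.1625
step 4: x_pred=5.6510  r=-7.0810  x^+=2.3087  v^+=-0.7174  a^+=-0.6442
step 5: x_pred=0.9087  r=-6.8687  x^+=-2.3333  v^+=-4.0284  a^+=-1.4267

a_post = -1.4267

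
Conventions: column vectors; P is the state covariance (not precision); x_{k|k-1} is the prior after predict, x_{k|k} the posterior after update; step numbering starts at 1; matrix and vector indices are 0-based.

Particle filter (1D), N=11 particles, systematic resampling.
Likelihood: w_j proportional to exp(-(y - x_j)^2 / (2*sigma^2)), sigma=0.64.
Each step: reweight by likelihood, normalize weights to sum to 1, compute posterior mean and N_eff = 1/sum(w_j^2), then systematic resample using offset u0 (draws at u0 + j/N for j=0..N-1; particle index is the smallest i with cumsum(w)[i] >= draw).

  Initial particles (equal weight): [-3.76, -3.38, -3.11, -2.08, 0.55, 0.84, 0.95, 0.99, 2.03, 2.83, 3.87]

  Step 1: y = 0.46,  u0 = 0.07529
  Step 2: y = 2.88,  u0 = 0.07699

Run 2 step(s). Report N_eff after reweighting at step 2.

N_eff = 8.0776

step 1: w=[0.0000, 0.0000, 0.0000, 0.0001, 0.2969, 0.2514, 0.2237, 0.2128, 0.0148, 0.0003, 0.0000]  mean=0.8283  Neff=4.0505  idx=[4, 4, 4, 5, 5, 5, 6, 6, 7, 7, 7]
step 2: w=[0.0161, 0.0161, 0.0161, 0.0757, 0.0757, 0.0757, 0.1290, 0.1290, 0.1555, 0.1555, 0.1555]  mean=0.9243  Neff=8.0776  idx=[3, 4, 5, 6, 7, 7, 8, 9, 9, 10, 10]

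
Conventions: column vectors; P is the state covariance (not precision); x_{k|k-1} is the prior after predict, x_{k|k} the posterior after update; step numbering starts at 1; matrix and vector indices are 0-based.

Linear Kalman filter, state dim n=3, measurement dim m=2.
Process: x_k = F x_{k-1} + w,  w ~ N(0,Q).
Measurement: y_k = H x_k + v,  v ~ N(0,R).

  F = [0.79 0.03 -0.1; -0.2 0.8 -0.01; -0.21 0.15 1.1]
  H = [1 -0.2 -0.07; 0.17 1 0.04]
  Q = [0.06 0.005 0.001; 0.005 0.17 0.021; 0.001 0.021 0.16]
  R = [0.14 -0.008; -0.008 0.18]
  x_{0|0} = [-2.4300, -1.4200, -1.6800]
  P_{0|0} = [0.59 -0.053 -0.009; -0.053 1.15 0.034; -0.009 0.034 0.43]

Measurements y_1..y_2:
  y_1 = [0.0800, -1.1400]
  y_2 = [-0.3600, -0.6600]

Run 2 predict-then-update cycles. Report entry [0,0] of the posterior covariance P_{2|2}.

step 1: x^-=[-1.7943, -0.6332, -1.5507]  P^-=[0.4323 -0.0962 -0.1524; -0.0962 0.9460 0.2214; -0.1524 0.2214 0.7509]  S=[0.6798 -0.2403; -0.2403 1.1226]  K=[0.7257 0.1297; -0.1592 0.8019; -0.3198 0.1324]  nu=[1.6391, -0.1397]  x^+=[-0.6229, -1.0062, -2.0933]  P^+=[0.1006 0.0005 -0.0008; 0.0005 0.1455 0.0009; -0.0008 0.0009 0.6414]
step 2: x^-=[-0.3130, -0.6594, -2.3228]  P^-=[0.1295 -0.0066 -0.0862; -0.0066 0.2670 0.0365; -0.0862 0.0365 0.9444]  S=[0.3005 -0.0536; -0.0536 0.4518]  K=[0.4700 0.0824; -0.1046 0.5794; -0.5186 0.0703]  nu=[-0.3415, 0.1455]  x^+=[-0.4615, -0.5394, -2.1354]  P^+=[0.0642 0.0008 -0.0161; 0.0008 0.1056 -0.0148; -0.0161 -0.0148 0.8574]

P_post[0,0] = 0.0642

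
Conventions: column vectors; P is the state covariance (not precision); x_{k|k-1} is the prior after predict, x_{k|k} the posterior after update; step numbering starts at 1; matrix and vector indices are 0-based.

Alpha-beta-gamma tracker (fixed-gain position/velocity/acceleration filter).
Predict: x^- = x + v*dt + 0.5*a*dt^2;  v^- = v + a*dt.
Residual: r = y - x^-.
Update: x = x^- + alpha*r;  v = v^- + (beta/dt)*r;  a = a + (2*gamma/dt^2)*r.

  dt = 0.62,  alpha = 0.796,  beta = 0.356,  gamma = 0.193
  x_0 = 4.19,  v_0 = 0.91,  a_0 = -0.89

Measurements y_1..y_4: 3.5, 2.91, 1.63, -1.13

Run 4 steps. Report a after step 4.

a_post = -2.6176

step 1: x_pred=4.5831  r=-1.0831  x^+=3.7210  v^+=-0.2637  a^+=-1.9777
step 2: x_pred=3.1773  r=-0.2673  x^+=2.9645  v^+=-1.6434  a^+=-2.2461
step 3: x_pred=1.5139  r=0.1161  x^+=1.6063  v^+=-2.9693  a^+=-2.1296
step 4: x_pred=-0.6440  r=-0.4860  x^+=-1.0308  v^+=-4.5687  a^+=-2.6176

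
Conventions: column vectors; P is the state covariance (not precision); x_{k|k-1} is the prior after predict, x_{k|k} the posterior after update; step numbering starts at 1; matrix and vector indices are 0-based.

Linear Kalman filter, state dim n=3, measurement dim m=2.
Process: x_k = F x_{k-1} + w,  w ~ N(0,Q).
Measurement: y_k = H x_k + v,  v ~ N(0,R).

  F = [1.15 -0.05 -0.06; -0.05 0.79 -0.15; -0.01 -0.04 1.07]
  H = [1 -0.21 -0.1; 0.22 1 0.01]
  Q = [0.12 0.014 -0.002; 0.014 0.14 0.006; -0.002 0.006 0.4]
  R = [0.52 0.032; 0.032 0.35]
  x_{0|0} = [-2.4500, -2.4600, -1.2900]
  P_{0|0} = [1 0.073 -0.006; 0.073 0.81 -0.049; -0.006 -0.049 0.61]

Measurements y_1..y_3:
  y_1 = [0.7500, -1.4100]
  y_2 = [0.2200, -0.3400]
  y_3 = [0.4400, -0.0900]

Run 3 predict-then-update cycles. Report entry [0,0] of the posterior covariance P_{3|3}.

P_post[0,0] = 0.2509

step 1: x^-=[-2.6171, -1.6274, -1.2574]  P^-=[1.4389 -0.0005 -0.0592; -0.0005 0.6675 -0.1588; -0.0592 -0.1588 1.1042]  S=[2.0047 0.2237; 0.2237 1.0836]  K=[0.7045 0.1457; -0.1339 0.6421; -0.0526 -0.1376]  nu=[2.8996, 0.8057]  x^+=[-0.4570, -1.4983, -1.5209]  P^+=[0.3750 -0.0096 0.0602; -0.0096 0.2233 -0.0738; 0.0602 -0.0738 1.0749]
step 2: x^-=[-0.3594, -0.9327, -1.5628]  P^-=[0.6127 -0.0227 0.0035; -0.0227 0.3236 -0.2393; 0.0035 -0.2393 1.6360]  S=[1.1621 0.0999; 0.0999 0.6887]  K=[0.5236 0.0868; -0.0981 0.4734; -0.0677 -0.3128]  nu=[0.2272, 0.6874]  x^+=[-0.1807, -0.6296, -1.7932]  P^+=[0.2799 -0.0152 0.0803; -0.0152 0.1674 -0.1449; 0.0803 -0.1449 1.5591]
step 3: x^-=[-0.0687, -0.2193, -1.8918]  P^-=[0.4860 -0.0164 0.0020; -0.0164 0.3170 -0.3768; 0.0020 -0.3768 2.1960]  S=[1.0325 0.0930; 0.0930 0.6760]  K=[0.4675 0.0697; -0.0861 0.4699; -0.0880 -0.5122]  nu=[0.2735, 0.1634]  x^+=[0.0705, -0.1661, -1.9995]  P^+=[0.2509 -0.0168 0.0914; -0.0168 0.1676 -0.2222; 0.0914 -0.2222 2.0023]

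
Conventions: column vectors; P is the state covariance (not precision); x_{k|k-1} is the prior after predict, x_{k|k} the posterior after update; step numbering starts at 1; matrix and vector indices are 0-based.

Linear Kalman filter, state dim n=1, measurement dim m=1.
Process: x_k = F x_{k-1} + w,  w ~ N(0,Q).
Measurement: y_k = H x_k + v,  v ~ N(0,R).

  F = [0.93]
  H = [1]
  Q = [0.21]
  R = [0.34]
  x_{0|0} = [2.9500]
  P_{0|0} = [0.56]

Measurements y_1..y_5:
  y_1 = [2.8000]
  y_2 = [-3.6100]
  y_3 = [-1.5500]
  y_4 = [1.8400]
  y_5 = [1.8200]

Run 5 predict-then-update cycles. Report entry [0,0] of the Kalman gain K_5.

step 1: x^-=[2.7435]  P^-=[0.6943]  S=[1.0343]  K=[0.6713]  nu=[0.0565]  x^+=[2.7814]  P^+=[0.2282]
step 2: x^-=[2.5867]  P^-=[0.4074]  S=[0.7474]  K=[0.5451]  nu=[-6.1967]  x^+=[-0.7911]  P^+=[0.1853]
step 3: x^-=[-0.7357]  P^-=[0.3703]  S=[0.7103]  K=[0.5213]  nu=[-0.8143]  x^+=[-1.1602]  P^+=[0.1773]
step 4: x^-=[-1.0790]  P^-=[0.3633]  S=[0.7033]  K=[0.5166]  nu=[2.9190]  x^+=[0.4289]  P^+=[0.1756]
step 5: x^-=[0.3988]  P^-=[0.3619]  S=[0.7019]  K=[0.5156]  nu=[1.4212]  x^+=[1.1316]  P^+=[0.1753]

K[0,0] = 0.5156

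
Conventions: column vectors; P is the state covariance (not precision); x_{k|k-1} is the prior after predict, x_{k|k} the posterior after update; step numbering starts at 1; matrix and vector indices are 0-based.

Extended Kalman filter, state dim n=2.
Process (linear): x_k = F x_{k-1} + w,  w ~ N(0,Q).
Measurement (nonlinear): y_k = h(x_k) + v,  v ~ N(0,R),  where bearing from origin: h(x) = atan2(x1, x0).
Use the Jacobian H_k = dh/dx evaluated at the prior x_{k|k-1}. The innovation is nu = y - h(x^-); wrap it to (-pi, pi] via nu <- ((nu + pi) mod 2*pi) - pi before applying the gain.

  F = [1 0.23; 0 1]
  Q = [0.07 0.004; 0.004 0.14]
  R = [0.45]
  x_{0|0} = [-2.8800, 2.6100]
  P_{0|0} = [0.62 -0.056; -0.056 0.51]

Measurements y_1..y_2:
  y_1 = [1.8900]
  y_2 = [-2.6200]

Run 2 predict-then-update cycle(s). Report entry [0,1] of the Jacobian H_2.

H_jac[0,1] = -0.1572

step 1: x^-=[-2.2797, 2.6100]  P^-=[0.6912 0.0653; 0.0653 0.6500]  H_jac=[-0.2173 -0.1898]  S=[0.5115]  K=[-0.3180; -0.2690]  nu=[-0.3987]  x^+=[-2.1529, 2.7173]  P^+=[0.6395 0.0216; 0.0216 0.6130]
step 2: x^-=[-1.5279, 2.7173]  P^-=[0.7519 0.1665; 0.1665 0.7530]  H_jac=[-0.2796 -0.1572]  S=[0.5420]  K=[-0.4361; -0.3043]  nu=[1.5801]  x^+=[-2.2171, 2.2364]  P^+=[0.6487 0.0946; 0.0946 0.7028]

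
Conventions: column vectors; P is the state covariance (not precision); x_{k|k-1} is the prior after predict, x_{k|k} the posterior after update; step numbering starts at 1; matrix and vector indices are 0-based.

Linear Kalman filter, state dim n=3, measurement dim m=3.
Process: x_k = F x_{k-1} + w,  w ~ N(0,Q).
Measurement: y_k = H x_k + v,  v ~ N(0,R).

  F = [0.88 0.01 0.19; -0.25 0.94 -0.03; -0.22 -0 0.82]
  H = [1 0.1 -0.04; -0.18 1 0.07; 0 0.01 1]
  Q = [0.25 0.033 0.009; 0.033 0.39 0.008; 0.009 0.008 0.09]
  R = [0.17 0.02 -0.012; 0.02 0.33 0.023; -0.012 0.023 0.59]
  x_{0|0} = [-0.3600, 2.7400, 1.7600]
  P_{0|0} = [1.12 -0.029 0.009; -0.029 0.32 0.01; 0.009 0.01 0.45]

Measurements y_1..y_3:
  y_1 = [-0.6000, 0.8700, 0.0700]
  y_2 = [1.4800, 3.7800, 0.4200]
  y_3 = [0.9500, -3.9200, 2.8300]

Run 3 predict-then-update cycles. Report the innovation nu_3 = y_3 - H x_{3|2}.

innov = [-0.0524, -6.4400, 2.3365]

step 1: x^-=[0.0450, 2.6128, 1.5224]  P^-=[1.1361 -0.2358 -0.1315; -0.2358 0.7564 0.0704; -0.1315 0.0704 0.4435]  S=[1.2772 -0.3541 -0.1558; -0.3541 1.2234 0.1562; -0.1558 0.1562 1.0350]  K=[0.8424 -0.1257 0.0165; 0.0576 0.6759 -0.0180; -0.0510 0.0344 0.4163]  nu=[-0.8454, -1.8413, -1.4785]  x^+=[-0.4601, 1.3460, 0.8866]  P^+=[0.1402 0.0012 -0.0033; 0.0012 0.2239 0.0020; -0.0033 0.0020 0.2470]
step 2: x^-=[-0.2229, 1.3537, 0.8282]  P^-=[0.3665 0.0045 0.0181; 0.0045 0.5961 0.0116; 0.0181 0.0116 0.2641]  S=[0.5422 0.0183 -0.0027; 0.0183 0.9388 0.0558; -0.0027 0.0558 0.8544]  K=[0.6782 -0.0791 0.0285; 0.0958 0.6343 -0.0206; 0.0172 0.0099 0.3086]  nu=[1.6007, 2.3282, -0.4218]  x^+=[0.6665, 2.9925, 0.7487]  P^+=[0.1128 0.0080 0.0068; 0.0080 0.2122 -0.0008; 0.0068 -0.0008 0.1821]
step 3: x^-=[0.7587, 2.6238, 0.4673]  P^-=[0.3464 0.0150 0.0201; 0.0150 0.5812 0.0061; 0.0201 0.0061 0.2155]  S=[0.5239 0.0313 0.0008; 0.0313 0.9184 0.0464; 0.0008 0.0464 0.8057]  K=[0.6669 -0.0741 0.0287; 0.1017 0.6280 -0.0214; 0.0224 0.0049 0.2672]  nu=[-0.0524, -6.4400, 2.3365]  x^+=[1.2684, -1.4756, 1.0591]  P^+=[0.1109 0.0090 0.0072; 0.0090 0.2105 -0.0015; 0.0072 -0.0015 0.1575]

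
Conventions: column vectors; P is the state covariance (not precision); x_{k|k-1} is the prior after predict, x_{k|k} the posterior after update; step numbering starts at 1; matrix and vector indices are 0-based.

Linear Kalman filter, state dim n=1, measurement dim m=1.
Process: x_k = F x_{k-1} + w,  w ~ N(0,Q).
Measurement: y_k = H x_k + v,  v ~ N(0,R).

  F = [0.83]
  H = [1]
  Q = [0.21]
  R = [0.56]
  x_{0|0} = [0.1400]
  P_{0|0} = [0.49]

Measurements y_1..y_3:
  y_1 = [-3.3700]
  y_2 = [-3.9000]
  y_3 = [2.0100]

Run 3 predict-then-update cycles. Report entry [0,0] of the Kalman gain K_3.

step 1: x^-=[0.1162]  P^-=[0.5476]  S=[1.1076]  K=[0.4944]  nu=[-3.4862]  x^+=[-1.6073]  P^+=[0.2769]
step 2: x^-=[-1.3341]  P^-=[0.4007]  S=[0.9607]  K=[0.4171]  nu=[-2.5659]  x^+=[-2.4043]  P^+=[0.2336]
step 3: x^-=[-1.9956]  P^-=[0.3709]  S=[0.9309]  K=[0.3984]  nu=[4.0056]  x^+=[-0.3996]  P^+=[0.2231]

K[0,0] = 0.3984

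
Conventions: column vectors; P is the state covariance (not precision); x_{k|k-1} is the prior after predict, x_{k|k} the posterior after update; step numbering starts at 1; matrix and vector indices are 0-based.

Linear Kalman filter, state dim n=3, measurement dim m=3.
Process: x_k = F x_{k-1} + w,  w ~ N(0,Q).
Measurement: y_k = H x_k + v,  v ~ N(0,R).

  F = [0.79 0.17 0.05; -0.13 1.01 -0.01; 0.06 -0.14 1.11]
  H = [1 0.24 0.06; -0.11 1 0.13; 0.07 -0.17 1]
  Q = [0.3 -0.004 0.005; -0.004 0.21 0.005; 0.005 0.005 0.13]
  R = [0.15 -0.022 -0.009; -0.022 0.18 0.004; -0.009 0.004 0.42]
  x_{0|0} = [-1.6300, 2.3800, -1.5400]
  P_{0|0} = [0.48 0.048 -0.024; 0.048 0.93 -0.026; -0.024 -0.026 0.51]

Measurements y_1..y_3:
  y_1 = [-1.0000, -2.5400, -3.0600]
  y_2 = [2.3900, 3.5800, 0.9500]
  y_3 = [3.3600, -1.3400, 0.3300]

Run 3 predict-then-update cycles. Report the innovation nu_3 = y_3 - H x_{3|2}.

innov = [1.6674, -3.1331, 1.4280]

step 1: x^-=[-0.9601, 2.6311, -2.1404]  P^-=[0.6383 0.1424 0.0033; 0.1424 1.1547 -0.1578; 0.0033 -0.1578 0.7824]  S=[0.9218 0.3157 -0.0193; 0.3157 1.2832 -0.2375; -0.0193 -0.2375 1.2896]  K=[0.7754 -0.1331 0.0055; 0.1652 0.8097 -0.1153; 0.0013 0.0744 0.6414]  nu=[-0.5429, -4.9985, -0.4051]  x^+=[-0.7178, -1.4592, -2.7728]  P^+=[0.1262 -0.0247 -0.0183; -0.0247 0.1416 -0.0208; -0.0183 -0.0208 0.2674]
step 2: x^-=[-0.9538, -1.3527, -2.9166]  P^-=[0.3751 -0.0127 0.0051; -0.0127 0.3635 -0.0417; 0.0051 -0.0417 0.4672]  S=[0.5410 0.0121 0.0279; 0.0121 0.5478 -0.0424; 0.0279 -0.0424 0.9147]  K=[0.6902 -0.1117 0.0104; 0.1232 0.6468 -0.0879; 0.0141 0.0738 0.5219]  nu=[3.8434, 5.2069, 3.7034]  x^+=[1.1555, 2.1631, -0.5454]  P^+=[0.1118 -0.0212 -0.0137; -0.0212 0.1129 -0.0148; -0.0137 -0.0148 0.2178]
step 3: x^-=[1.2533, 2.0400, -0.8389]  P^-=[0.3666 -0.0131 0.0071; -0.0131 0.3330 -0.0305; 0.0071 -0.0305 0.4041]  S=[0.5309 0.0060 0.0294; 0.0060 0.5190 -0.0346; 0.0294 -0.0346 0.8472]  K=[0.6859 -0.1084 0.0130; 0.1197 0.6298 -0.0823; 0.0174 0.0731 0.4861]  nu=[1.6674, -3.1331, 1.4280]  x^+=[2.7550, 0.1488, -0.3449]  P^+=[0.1109 -0.0207 -0.0124; -0.0207 0.1098 -0.0130; -0.0124 -0.0130 0.2029]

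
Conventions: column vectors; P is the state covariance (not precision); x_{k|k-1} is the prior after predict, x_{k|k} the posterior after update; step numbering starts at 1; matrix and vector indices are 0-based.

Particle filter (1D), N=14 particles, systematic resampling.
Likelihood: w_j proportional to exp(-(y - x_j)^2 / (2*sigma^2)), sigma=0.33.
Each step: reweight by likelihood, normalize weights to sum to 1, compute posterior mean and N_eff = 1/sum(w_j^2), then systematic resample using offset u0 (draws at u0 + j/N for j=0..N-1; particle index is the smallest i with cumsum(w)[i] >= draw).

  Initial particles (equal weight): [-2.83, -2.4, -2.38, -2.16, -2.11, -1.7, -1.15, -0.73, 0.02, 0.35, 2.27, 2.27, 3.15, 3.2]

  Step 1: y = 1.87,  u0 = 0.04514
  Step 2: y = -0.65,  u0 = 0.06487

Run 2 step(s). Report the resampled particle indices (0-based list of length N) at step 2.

step 1: w=[0.0000, 0.0000, 0.0000, 0.0000, 0.0000, 0.0000, 0.0000, 0.0000, 0.0000, 0.0000, 0.4996, 0.4996, 0.0006, 0.0003]  mean=2.2707  Neff=2.0036  idx=[10, 10, 10, 10, 10, 10, 10, 11, 11, 11, 11, 11, 11, 11]
step 2: w=[0.0714, 0.0714, 0.0714, 0.0714, 0.0714, 0.0714, 0.0714, 0.0714, 0.0714, 0.0714, 0.0714, 0.0714, 0.0714, 0.0714]  mean=2.2700  Neff=14.0000  idx=[0, 1, 2, 3, 4, 5, 6, 7, 8, 9, 10, 11, 12, 13]

resampled_idx = [0, 1, 2, 3, 4, 5, 6, 7, 8, 9, 10, 11, 12, 13]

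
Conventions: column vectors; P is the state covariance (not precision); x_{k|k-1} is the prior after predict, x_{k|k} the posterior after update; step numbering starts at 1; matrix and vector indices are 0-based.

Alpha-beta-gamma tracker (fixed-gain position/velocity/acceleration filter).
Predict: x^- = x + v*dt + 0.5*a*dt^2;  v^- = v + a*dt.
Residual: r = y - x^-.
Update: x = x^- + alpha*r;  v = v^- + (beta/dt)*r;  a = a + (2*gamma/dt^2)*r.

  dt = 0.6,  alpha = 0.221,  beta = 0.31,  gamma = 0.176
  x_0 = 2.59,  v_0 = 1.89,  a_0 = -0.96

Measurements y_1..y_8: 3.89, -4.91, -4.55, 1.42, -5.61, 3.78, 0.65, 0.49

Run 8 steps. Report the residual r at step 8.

step 1: x_pred=3.5512  r=0.3388  x^+=3.6261  v^+=1.4890  a^+=-0.6287
step 2: x_pred=4.4063  r=-9.3163  x^+=2.3474  v^+=-3.7016  a^+=-9.7380
step 3: x_pred=-1.6264  r=-2.9236  x^+=-2.2725  v^+=-11.0550  a^+=-12.5967
step 4: x_pred=-11.1729  r=12.5929  x^+=-8.3899  v^+=-12.1066  a^+=-0.2836
step 5: x_pred=-15.7049  r=10.0949  x^+=-13.4739  v^+=-7.0611  a^+=9.5870
step 6: x_pred=-15.9849  r=19.7649  x^+=-11.6169  v^+=8.9030  a^+=28.9127
step 7: x_pred=-1.0708  r=1.7208  x^+=-0.6905  v^+=27.1397  a^+=30.5953
step 8: x_pred=21.1004  r=-20.6104  x^+=16.5455  v^+=34.8481  a^+=10.4429

resid = -20.6104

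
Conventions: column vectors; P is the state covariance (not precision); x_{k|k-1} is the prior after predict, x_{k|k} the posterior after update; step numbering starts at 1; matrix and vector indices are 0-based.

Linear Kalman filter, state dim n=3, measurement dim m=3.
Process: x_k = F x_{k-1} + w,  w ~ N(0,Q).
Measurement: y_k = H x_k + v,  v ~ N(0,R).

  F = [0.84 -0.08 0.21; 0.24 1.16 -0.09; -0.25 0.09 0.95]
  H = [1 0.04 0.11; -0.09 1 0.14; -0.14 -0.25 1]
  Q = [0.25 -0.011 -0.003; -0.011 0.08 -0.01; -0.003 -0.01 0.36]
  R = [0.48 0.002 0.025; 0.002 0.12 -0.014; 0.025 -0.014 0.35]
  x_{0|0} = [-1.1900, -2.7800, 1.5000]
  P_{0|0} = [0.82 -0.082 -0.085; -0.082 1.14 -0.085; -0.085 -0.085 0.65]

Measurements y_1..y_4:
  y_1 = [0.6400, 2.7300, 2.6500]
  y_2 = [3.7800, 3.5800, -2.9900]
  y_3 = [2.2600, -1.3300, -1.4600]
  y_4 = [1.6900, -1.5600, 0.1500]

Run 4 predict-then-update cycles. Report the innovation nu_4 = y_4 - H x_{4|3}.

innov = [0.3876, -2.9724, 2.1027]

step 1: x^-=[-0.4622, -3.6454, 1.4723]  P^-=[0.8484 -0.0613 -0.1201; -0.0613 1.6422 -0.0880; -0.1201 -0.0880 1.0366]  S=[1.3115 -0.0796 -0.0999; -0.0796 1.7788 -0.3333; -0.0999 -0.3333 1.5793]  K=[0.6209 -0.0814 -0.1195; 0.0416 0.8992 -0.1179; 0.0583 0.1760 0.7218]  nu=[1.0861, 6.1277, 0.2016]  x^+=[-0.3110, 1.8857, 2.7600]  P^+=[0.2920 0.0166 0.0199; 0.0166 0.1142 -0.0219; 0.0199 -0.0219 0.2489]
step 2: x^-=[0.1675, 1.8644, 2.8694]  P^-=[0.4733 0.0425 0.0022; 0.0425 0.2655 -0.0604; 0.0022 -0.0604 0.5899]  S=[0.9642 0.0147 0.0115; 0.0147 0.3763 -0.0553; 0.0115 -0.0553 0.9983]  K=[0.4943 -0.0310 -0.0822; 0.0393 0.6572 -0.0970; 0.0575 0.1464 0.6132]  nu=[3.2223, 1.3290, -5.3699]  x^+=[2.1609, 3.3849, -0.0433]  P^+=[0.2322 0.0164 0.0206; 0.0164 0.0844 -0.0187; 0.0206 -0.0187 0.2122]
step 3: x^-=[1.5352, 4.4490, -0.2767]  P^-=[0.4295 0.0345 0.0080; 0.0345 0.2208 -0.0530; 0.0080 -0.0530 0.5530]  S=[0.9206 0.0099 0.0219; 0.0099 0.3339 -0.0425; 0.0219 -0.0425 0.9519]  K=[0.4711 -0.0329 -0.0761; 0.0362 0.6171 -0.0921; 0.0566 0.1454 0.5989]  nu=[0.5772, -5.6021, 0.1439]  x^+=[1.9807, 0.9998, -0.9723]  P^+=[0.2213 0.0151 0.0204; 0.0151 0.0793 -0.0180; 0.0204 -0.0180 0.2073]
step 4: x^-=[1.3796, 1.7226, -1.3289]  P^-=[0.4216 0.0318 0.0090; 0.0318 0.2124 -0.0514; 0.0090 -0.0514 0.5482]  S=[0.9126 0.0079 0.0242; 0.0079 0.3263 -0.0394; 0.0242 -0.0394 0.9451]  K=[0.4667 -0.0354 -0.0748; 0.0351 0.6085 -0.0908; 0.0565 0.1459 0.5969]  nu=[0.3876, -2.9724, 2.1027]  x^+=[1.5084, -0.2635, -0.4855]  P^+=[0.2193 0.0146 0.0203; 0.0146 0.0782 -0.0178; 0.0203 -0.0178 0.2067]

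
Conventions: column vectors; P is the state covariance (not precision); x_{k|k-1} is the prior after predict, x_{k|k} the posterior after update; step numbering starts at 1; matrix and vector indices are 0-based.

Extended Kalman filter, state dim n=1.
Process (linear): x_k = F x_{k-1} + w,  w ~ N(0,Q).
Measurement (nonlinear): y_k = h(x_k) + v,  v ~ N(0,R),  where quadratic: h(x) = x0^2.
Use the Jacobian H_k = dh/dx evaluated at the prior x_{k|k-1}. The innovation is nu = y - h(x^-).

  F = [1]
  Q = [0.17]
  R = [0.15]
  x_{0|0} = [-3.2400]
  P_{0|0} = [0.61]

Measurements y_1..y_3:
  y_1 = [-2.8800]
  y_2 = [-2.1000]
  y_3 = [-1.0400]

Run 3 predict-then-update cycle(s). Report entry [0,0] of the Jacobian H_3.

H_jac[0,0] = 0.1929

step 1: x^-=[-3.2400]  P^-=[0.7800]  H_jac=[-6.4800]  S=[32.9025]  K=[-0.1536]  nu=[-13.3776]  x^+=[-1.1850]  P^+=[0.0036]
step 2: x^-=[-1.1850]  P^-=[0.1736]  H_jac=[-2.3699]  S=[1.1248]  K=[-0.3657]  nu=[-3.5041]  x^+=[0.0964]  P^+=[0.0231]
step 3: x^-=[0.0964]  P^-=[0.1931]  H_jac=[0.1929]  S=[0.1572]  K=[0.2370]  nu=[-1.0493]  x^+=[-0.1522]  P^+=[0.1843]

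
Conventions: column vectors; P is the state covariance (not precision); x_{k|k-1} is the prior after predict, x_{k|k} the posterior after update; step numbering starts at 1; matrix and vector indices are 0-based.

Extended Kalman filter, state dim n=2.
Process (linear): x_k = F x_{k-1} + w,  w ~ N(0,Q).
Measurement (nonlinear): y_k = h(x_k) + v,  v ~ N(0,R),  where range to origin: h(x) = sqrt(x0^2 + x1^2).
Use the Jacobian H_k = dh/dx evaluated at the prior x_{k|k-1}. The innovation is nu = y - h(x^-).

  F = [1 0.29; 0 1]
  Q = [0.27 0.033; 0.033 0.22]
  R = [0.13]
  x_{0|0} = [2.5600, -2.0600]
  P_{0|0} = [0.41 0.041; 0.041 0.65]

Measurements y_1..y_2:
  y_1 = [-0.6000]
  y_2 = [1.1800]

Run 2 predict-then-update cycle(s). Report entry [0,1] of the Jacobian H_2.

step 1: x^-=[1.9626, -2.0600]  P^-=[0.7584 0.2625; 0.2625 0.8700]  H_jac=[0.6898 -0.7240]  S=[0.6847]  K=[0.4865; -0.6555]  nu=[-3.4452]  x^+=[0.2866, 0.1983]  P^+=[0.5964 0.4808; 0.4808 0.5758]
step 2: x^-=[0.3441, 0.1983]  P^-=[1.1937 0.6808; 0.6808 0.7958]  H_jac=[0.8664 0.4993]  S=[1.8136]  K=[0.7577; 0.5444]  nu=[0.7829]  x^+=[0.9373, 0.6245]  P^+=[0.1524 -0.0672; -0.0672 0.2584]

H_jac[0,1] = 0.4993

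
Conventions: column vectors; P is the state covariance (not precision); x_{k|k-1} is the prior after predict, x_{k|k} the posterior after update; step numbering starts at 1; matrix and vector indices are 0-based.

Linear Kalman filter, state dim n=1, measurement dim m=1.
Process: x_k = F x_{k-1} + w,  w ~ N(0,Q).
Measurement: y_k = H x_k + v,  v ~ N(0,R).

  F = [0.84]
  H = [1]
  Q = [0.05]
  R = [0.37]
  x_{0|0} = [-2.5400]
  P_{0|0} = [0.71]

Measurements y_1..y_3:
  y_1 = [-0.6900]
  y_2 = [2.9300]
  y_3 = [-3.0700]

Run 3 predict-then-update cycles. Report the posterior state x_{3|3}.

step 1: x^-=[-2.1336]  P^-=[0.5510]  S=[0.9210]  K=[0.5983]  nu=[1.4436]  x^+=[-1.2700]  P^+=[0.2214]
step 2: x^-=[-1.0668]  P^-=[0.2062]  S=[0.5762]  K=[0.3578]  nu=[3.9968]  x^+=[0.3635]  P^+=[0.1324]
step 3: x^-=[0.3053]  P^-=[0.1434]  S=[0.5134]  K=[0.2793]  nu=[-3.3753]  x^+=[-0.6376]  P^+=[0.1034]

x_post = [-0.6376]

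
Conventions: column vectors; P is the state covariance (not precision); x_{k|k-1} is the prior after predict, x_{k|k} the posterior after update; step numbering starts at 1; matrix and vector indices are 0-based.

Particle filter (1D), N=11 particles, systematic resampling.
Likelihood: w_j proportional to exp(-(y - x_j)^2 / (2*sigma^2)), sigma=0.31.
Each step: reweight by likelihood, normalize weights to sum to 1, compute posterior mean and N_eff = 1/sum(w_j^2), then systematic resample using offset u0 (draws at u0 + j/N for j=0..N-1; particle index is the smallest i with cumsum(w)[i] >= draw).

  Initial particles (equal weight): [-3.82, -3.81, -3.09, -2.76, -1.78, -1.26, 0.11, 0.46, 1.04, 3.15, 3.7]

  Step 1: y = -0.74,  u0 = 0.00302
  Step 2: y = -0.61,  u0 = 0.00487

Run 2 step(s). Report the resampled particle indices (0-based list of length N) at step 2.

resampled_idx = [1, 1, 2, 3, 4, 5, 6, 7, 8, 9, 10]

step 1: w=[0.0000, 0.0000, 0.0000, 0.0000, 0.0132, 0.8992, 0.0856, 0.0020, 0.0000, 0.0000, 0.0000]  mean=-1.1461  Neff=1.2254  idx=[4, 5, 5, 5, 5, 5, 5, 5, 5, 5, 5]
step 2: w=[0.0007, 0.0999, 0.0999, 0.0999, 0.0999, 0.0999, 0.0999, 0.0999, 0.0999, 0.0999, 0.0999]  mean=-1.2604  Neff=10.0145  idx=[1, 1, 2, 3, 4, 5, 6, 7, 8, 9, 10]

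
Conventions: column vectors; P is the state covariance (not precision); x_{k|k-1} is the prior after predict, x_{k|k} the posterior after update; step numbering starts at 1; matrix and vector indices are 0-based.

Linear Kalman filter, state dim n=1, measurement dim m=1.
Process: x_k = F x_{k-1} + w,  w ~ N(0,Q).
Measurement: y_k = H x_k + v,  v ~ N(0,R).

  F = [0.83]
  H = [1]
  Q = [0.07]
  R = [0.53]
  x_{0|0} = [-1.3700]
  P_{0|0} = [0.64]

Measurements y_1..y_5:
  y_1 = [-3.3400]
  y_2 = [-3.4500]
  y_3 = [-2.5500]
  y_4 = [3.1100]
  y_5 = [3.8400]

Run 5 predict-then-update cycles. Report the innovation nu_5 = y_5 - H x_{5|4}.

innov = [4.3352]

step 1: x^-=[-1.1371]  P^-=[0.5109]  S=[1.0409]  K=[0.4908]  nu=[-2.2029]  x^+=[-2.2183]  P^+=[0.2601]
step 2: x^-=[-1.8412]  P^-=[0.2492]  S=[0.7792]  K=[0.3198]  nu=[-1.6088]  x^+=[-2.3557]  P^+=[0.1695]
step 3: x^-=[-1.9553]  P^-=[0.1868]  S=[0.7168]  K=[0.2606]  nu=[-0.5947]  x^+=[-2.1102]  P^+=[0.1381]
step 4: x^-=[-1.7515]  P^-=[0.1651]  S=[0.6951]  K=[0.2376]  nu=[4.8615]  x^+=[-0.5966]  P^+=[0.1259]
step 5: x^-=[-0.4952]  P^-=[0.1567]  S=[0.6867]  K=[0.2282]  nu=[4.3352]  x^+=[0.4943]  P^+=[0.1210]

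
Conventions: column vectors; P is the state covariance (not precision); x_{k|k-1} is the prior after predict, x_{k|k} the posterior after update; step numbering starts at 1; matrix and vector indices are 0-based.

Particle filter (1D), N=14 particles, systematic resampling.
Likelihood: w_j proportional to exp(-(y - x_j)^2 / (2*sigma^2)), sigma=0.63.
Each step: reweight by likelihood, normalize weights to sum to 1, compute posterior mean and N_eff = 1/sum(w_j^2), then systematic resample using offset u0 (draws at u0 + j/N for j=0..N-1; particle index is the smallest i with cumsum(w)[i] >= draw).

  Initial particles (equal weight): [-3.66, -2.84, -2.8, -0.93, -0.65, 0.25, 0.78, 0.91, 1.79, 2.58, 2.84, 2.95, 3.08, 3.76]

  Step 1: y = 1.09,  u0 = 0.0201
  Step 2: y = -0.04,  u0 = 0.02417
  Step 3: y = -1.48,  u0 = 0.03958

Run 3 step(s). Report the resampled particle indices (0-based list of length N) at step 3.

resampled_idx = [0, 0, 1, 1, 1, 2, 2, 2, 3, 3, 4, 4, 4, 9]

step 1: w=[0.0000, 0.0000, 0.0000, 0.0020, 0.0075, 0.1405, 0.3028, 0.3281, 0.1843, 0.0208, 0.0072, 0.0044, 0.0023, 0.0000]  mean=0.9875  Neff=3.9435  idx=[5, 5, 6, 6, 6, 6, 6, 7, 7, 7, 7, 8, 8, 8]
step 2: w=[0.1707, 0.1707, 0.0813, 0.0813, 0.0813, 0.0813, 0.0813, 0.0609, 0.0609, 0.0609, 0.0609, 0.0028, 0.0028, 0.0028]  mean=0.6392  Neff=9.4159  idx=[0, 0, 0, 1, 1, 2, 3, 4, 5, 6, 6, 8, 9, 10]
step 3: w=[0.1813, 0.1813, 0.1813, 0.1813, 0.1813, 0.0126, 0.0126, 0.0126, 0.0126, 0.0126, 0.0126, 0.0059, 0.0059, 0.0059]  mean=0.3018  Neff=6.0453  idx=[0, 0, 1, 1, 1, 2, 2, 2, 3, 3, 4, 4, 4, 9]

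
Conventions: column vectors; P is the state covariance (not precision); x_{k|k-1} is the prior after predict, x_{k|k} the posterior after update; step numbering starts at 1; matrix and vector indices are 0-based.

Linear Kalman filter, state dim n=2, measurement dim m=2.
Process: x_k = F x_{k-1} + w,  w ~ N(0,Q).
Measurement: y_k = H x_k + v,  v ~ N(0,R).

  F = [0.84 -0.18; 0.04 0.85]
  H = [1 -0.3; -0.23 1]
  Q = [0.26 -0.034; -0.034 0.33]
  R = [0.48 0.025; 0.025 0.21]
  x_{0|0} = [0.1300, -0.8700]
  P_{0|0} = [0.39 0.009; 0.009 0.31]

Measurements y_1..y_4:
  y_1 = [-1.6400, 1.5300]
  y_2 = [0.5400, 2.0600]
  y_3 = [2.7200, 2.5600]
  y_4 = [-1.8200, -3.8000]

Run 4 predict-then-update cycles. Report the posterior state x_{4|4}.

x_post = [-0.1663, -1.7870]

step 1: x^-=[0.2658, -0.7343]  P^-=[0.5425 -0.0620; -0.0620 0.5552]  S=[1.1097 -0.3326; -0.3326 0.8224]  K=[0.4979 -0.0257; 0.0018 0.6932]  nu=[-2.1261, 2.3254]  x^+=[-0.8526, 0.8738]  P^+=[0.2583 0.0665; 0.0665 0.1609]
step 2: x^-=[-0.8735, 0.7086]  P^-=[0.4274 -0.0030; -0.0030 0.4512]  S=[0.9498 -0.2118; -0.2118 0.6852]  K=[0.4489 -0.0090; 0.0016 0.6600]  nu=[1.6261, 1.1505]  x^+=[-0.1539, 1.4704]  P^+=[0.2342 0.0632; 0.0632 0.1532]
step 3: x^-=[-0.3940, 1.2437]  P^-=[0.4111 -0.0049; -0.0049 0.4453]  S=[0.9341 -0.2084; -0.2084 0.6793]  K=[0.4391 -0.0117; -0.0018 0.6567]  nu=[3.4871, 1.2257]  x^+=[1.1227, 2.0424]  P^+=[0.2288 0.0611; 0.0611 0.1519]
step 4: x^-=[0.5755, 1.7809]  P^-=[0.4079 -0.0063; -0.0063 0.4443]  S=[0.9317 -0.2089; -0.2089 0.6788]  K=[0.4369 -0.0131; -0.0028 0.6558]  nu=[-1.8612, -5.4486]  x^+=[-0.1663, -1.7870]  P^+=[0.2275 0.0605; 0.0605 0.1516]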